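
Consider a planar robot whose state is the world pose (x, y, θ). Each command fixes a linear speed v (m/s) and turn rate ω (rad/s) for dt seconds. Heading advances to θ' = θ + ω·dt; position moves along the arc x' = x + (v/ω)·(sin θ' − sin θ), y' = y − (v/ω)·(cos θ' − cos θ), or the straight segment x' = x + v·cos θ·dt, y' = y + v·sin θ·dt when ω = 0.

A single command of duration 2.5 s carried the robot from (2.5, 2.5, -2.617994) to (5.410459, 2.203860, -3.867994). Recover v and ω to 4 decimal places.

Δθ = -3.867994 − -2.617994 = -1.250000
ω = Δθ/dt = -1.250000/2.5 = -0.5000
R = Δx/(sin θ' − sin θ) = 2.5000
v = R·ω = 2.5000·-0.5000 = -1.2500

v = -1.2500, ω = -0.5000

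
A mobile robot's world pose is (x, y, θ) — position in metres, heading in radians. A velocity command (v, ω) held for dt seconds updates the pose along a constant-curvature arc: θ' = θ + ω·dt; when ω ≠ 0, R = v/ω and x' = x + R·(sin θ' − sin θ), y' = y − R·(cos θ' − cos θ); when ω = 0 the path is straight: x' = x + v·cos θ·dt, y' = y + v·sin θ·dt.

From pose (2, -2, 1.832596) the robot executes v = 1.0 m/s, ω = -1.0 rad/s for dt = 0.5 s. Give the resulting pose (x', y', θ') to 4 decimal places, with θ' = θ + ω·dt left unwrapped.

(1.9942, -1.5052, 1.3326)

θ' = 1.8326 + -1.0·0.5 = 1.3326
R = v/ω = 1.0/-1.0 = -1.0000
x' = 2 + -1.0000·(sin 1.3326 − sin 1.8326) = 1.9942
y' = -2 − -1.0000·(cos 1.3326 − cos 1.8326) = -1.5052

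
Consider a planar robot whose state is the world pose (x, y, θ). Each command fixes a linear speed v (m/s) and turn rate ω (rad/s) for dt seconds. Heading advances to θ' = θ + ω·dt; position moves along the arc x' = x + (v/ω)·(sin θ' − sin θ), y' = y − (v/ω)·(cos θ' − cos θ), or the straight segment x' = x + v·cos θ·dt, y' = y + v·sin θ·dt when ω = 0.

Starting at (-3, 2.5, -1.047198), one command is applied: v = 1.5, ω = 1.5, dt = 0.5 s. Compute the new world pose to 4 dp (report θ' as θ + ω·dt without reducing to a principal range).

θ' = -1.0472 + 1.5·0.5 = -0.2972
R = v/ω = 1.5/1.5 = 1.0000
x' = -3 + 1.0000·(sin -0.2972 − sin -1.0472) = -2.4268
y' = 2.5 − 1.0000·(cos -0.2972 − cos -1.0472) = 2.0438

(-2.4268, 2.0438, -0.2972)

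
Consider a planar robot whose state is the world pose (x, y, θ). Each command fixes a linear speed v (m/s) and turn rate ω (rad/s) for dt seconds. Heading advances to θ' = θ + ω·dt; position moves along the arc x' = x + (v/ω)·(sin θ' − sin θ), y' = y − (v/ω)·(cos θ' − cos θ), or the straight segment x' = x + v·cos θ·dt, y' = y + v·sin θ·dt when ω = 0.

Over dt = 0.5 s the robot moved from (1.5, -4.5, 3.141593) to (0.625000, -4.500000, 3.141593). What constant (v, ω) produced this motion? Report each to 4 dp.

Δθ = 3.141593 − 3.141593 = 0.000000
ω = Δθ/dt = 0.000000/0.5 = 0.0000
ω = 0 → v = (Δx·cos θ + Δy·sin θ)/dt = 1.7500

v = 1.7500, ω = 0.0000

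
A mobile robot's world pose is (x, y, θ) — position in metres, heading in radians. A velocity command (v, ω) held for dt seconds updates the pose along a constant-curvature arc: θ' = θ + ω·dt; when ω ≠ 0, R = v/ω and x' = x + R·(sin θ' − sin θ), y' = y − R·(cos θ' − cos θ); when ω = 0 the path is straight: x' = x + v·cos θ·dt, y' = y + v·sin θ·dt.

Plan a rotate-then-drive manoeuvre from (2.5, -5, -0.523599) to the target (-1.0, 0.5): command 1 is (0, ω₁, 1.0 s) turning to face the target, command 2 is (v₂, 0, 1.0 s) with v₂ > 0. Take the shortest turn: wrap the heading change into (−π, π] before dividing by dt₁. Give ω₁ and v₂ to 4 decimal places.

ω₁ = 2.6611, v₂ = 6.5192

heading to target = atan2(0.5−-5, -1−2.5) = 2.1375
Δθ = wrap(2.1375 − -0.5236) = 2.6611; ω₁ = Δθ/dt₁ = 2.6611
distance = √((-1−2.5)² + (0.5−-5)²) = 6.5192; v₂ = distance/dt₂ = 6.5192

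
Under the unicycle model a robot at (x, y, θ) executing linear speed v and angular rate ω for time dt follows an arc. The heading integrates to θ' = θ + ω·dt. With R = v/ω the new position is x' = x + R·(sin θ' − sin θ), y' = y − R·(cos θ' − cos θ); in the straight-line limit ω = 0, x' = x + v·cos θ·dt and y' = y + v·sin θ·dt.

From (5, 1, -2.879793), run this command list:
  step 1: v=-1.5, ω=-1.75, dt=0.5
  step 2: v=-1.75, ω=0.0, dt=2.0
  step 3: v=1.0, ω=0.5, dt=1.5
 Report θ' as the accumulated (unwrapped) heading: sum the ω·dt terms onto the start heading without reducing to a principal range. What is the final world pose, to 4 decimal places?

step 1: θ'=-3.7548 (R=0.8571) → pose (5.7151, 0.8730, -3.7548)
step 2: θ'=-3.7548 (straight) → pose (8.5775, -1.1412, -3.7548)
step 3: θ'=-3.0048 (R=2.0000) → pose (7.1537, -0.7955, -3.0048)

(7.1537, -0.7955, -3.0048)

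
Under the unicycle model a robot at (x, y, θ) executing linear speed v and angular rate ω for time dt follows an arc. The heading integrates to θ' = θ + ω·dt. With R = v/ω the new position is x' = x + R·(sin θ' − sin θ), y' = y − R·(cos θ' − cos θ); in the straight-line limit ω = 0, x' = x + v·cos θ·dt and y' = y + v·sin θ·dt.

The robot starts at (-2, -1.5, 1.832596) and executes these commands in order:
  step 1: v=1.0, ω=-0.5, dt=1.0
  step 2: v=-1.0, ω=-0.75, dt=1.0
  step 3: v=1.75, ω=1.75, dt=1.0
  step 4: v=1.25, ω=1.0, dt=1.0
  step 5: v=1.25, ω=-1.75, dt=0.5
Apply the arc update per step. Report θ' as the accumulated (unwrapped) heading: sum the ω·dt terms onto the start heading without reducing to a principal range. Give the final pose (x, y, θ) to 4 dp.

step 1: θ'=1.3326 (R=-2.0000) → pose (-2.0117, -0.5105, 1.3326)
step 2: θ'=0.5826 (R=1.3333) → pose (-2.5738, -1.3092, 0.5826)
step 3: θ'=2.3326 (R=1.0000) → pose (-2.4004, 0.2160, 2.3326)
step 4: θ'=3.3326 (R=1.2500) → pose (-3.5422, 0.5805, 3.3326)
step 5: θ'=2.4576 (R=-0.7143) → pose (-4.1291, 0.7282, 2.4576)

(-4.1291, 0.7282, 2.4576)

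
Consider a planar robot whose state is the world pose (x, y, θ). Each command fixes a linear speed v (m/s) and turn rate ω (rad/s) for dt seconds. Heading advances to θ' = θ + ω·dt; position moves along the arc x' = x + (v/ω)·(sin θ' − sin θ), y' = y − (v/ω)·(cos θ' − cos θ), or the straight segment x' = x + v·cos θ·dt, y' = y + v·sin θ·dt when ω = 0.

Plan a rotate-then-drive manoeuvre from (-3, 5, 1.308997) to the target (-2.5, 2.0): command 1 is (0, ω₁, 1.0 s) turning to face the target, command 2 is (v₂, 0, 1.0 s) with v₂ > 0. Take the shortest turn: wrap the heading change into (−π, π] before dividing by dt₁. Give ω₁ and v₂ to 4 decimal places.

ω₁ = -2.7146, v₂ = 3.0414

heading to target = atan2(2−5, -2.5−-3) = -1.4056
Δθ = wrap(-1.4056 − 1.3090) = -2.7146; ω₁ = Δθ/dt₁ = -2.7146
distance = √((-2.5−-3)² + (2−5)²) = 3.0414; v₂ = distance/dt₂ = 3.0414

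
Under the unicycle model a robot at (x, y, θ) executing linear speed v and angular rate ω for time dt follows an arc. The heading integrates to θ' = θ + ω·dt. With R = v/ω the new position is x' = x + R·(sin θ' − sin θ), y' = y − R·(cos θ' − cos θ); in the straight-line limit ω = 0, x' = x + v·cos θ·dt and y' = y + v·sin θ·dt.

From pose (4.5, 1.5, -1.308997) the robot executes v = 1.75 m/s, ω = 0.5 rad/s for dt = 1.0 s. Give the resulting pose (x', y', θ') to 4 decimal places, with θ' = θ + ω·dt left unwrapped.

(5.3482, -0.0099, -0.8090)

θ' = -1.3090 + 0.5·1.0 = -0.8090
R = v/ω = 1.75/0.5 = 3.5000
x' = 4.5 + 3.5000·(sin -0.8090 − sin -1.3090) = 5.3482
y' = 1.5 − 3.5000·(cos -0.8090 − cos -1.3090) = -0.0099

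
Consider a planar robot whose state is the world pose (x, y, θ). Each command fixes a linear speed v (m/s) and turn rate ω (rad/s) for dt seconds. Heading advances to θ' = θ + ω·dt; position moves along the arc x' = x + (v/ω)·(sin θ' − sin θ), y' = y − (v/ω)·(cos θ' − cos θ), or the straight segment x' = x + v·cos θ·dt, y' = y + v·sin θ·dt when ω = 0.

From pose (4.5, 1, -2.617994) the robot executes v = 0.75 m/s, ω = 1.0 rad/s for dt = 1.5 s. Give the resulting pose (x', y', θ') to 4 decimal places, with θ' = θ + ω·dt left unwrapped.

θ' = -2.6180 + 1.0·1.5 = -1.1180
R = v/ω = 0.75/1.0 = 0.7500
x' = 4.5 + 0.7500·(sin -1.1180 − sin -2.6180) = 4.2006
y' = 1 − 0.7500·(cos -1.1180 − cos -2.6180) = 0.0224

(4.2006, 0.0224, -1.1180)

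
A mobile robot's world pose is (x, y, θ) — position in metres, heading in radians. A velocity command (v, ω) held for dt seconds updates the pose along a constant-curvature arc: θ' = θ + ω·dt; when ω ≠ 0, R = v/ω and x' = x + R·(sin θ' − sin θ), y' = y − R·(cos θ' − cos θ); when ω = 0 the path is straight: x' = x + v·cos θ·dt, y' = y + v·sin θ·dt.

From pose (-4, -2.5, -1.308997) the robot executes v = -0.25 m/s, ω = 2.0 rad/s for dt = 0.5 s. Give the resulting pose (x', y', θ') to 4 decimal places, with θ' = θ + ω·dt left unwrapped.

θ' = -1.3090 + 2.0·0.5 = -0.3090
R = v/ω = -0.25/2.0 = -0.1250
x' = -4 + -0.1250·(sin -0.3090 − sin -1.3090) = -4.0827
y' = -2.5 − -0.1250·(cos -0.3090 − cos -1.3090) = -2.4133

(-4.0827, -2.4133, -0.3090)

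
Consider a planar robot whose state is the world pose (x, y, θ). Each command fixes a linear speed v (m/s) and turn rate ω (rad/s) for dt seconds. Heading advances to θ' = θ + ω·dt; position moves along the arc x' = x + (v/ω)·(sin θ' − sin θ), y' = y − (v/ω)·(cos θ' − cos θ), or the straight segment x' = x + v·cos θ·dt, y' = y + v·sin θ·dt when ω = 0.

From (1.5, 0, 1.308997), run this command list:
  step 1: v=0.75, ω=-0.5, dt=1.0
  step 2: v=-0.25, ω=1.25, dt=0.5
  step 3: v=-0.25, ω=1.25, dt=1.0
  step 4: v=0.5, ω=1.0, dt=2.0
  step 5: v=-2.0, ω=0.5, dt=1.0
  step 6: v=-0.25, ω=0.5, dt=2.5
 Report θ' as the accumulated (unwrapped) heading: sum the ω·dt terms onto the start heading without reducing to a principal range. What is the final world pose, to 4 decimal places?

step 1: θ'=0.8090 (R=-1.5000) → pose (1.8635, 0.6471, 0.8090)
step 2: θ'=1.4340 (R=-0.2000) → pose (1.8101, 0.5363, 1.4340)
step 3: θ'=2.6840 (R=-0.2000) → pose (1.9199, 0.3296, 2.6840)
step 4: θ'=4.6840 (R=0.5000) → pose (1.1992, -0.1047, 4.6840)
step 5: θ'=5.1840 (R=-4.0000) → pose (0.7641, 1.8261, 5.1840)
step 6: θ'=6.4340 (R=-0.5000) → pose (0.2436, 2.0933, 6.4340)

(0.2436, 2.0933, 6.4340)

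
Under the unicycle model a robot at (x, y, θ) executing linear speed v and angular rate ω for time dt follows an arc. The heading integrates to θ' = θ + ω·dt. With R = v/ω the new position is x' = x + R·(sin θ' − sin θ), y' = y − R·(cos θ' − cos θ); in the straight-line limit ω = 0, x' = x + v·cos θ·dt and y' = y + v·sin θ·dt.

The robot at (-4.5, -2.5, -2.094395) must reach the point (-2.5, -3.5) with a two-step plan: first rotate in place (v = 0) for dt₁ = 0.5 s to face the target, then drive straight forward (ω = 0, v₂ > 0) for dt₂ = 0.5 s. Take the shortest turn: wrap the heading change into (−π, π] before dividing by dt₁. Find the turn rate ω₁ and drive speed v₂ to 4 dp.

ω₁ = 3.2615, v₂ = 4.4721

heading to target = atan2(-3.5−-2.5, -2.5−-4.5) = -0.4636
Δθ = wrap(-0.4636 − -2.0944) = 1.6307; ω₁ = Δθ/dt₁ = 3.2615
distance = √((-2.5−-4.5)² + (-3.5−-2.5)²) = 2.2361; v₂ = distance/dt₂ = 4.4721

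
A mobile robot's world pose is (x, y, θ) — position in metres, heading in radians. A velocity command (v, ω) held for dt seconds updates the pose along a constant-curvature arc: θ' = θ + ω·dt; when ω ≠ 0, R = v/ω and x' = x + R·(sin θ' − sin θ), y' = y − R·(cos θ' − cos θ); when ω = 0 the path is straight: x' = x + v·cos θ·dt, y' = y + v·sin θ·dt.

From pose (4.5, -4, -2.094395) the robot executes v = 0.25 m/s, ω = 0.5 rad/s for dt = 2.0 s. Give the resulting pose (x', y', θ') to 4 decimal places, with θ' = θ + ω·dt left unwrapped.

(4.4887, -4.4793, -1.0944)

θ' = -2.0944 + 0.5·2.0 = -1.0944
R = v/ω = 0.25/0.5 = 0.5000
x' = 4.5 + 0.5000·(sin -1.0944 − sin -2.0944) = 4.4887
y' = -4 − 0.5000·(cos -1.0944 − cos -2.0944) = -4.4793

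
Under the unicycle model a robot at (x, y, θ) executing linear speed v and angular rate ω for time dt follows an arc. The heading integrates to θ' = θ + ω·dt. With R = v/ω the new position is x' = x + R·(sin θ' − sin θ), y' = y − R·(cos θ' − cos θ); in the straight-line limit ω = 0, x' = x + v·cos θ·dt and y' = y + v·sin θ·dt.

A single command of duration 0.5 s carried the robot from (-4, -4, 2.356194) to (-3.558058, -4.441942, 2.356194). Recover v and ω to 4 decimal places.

v = -1.2500, ω = 0.0000

Δθ = 2.356194 − 2.356194 = 0.000000
ω = Δθ/dt = 0.000000/0.5 = 0.0000
ω = 0 → v = (Δx·cos θ + Δy·sin θ)/dt = -1.2500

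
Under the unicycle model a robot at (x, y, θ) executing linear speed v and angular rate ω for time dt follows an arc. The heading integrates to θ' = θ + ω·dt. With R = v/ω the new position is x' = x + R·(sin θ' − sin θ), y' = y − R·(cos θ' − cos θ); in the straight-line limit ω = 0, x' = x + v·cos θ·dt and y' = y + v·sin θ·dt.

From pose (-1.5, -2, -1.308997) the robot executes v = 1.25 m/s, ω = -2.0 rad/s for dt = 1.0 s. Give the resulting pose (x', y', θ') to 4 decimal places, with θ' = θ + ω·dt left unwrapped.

θ' = -1.3090 + -2.0·1.0 = -3.3090
R = v/ω = 1.25/-2.0 = -0.6250
x' = -1.5 + -0.6250·(sin -3.3090 − sin -1.3090) = -2.2078
y' = -2 − -0.6250·(cos -3.3090 − cos -1.3090) = -2.7780

(-2.2078, -2.7780, -3.3090)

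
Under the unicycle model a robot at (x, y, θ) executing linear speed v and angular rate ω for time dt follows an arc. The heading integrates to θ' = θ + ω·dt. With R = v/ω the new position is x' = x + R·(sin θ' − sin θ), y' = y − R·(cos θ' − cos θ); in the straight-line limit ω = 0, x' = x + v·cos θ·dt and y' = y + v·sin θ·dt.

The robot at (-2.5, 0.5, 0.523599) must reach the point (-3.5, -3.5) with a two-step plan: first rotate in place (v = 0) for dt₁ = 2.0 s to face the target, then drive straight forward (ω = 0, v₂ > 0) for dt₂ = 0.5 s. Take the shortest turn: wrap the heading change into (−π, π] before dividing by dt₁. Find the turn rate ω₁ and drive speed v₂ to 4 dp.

ω₁ = -1.1697, v₂ = 8.2462

heading to target = atan2(-3.5−0.5, -3.5−-2.5) = -1.8158
Δθ = wrap(-1.8158 − 0.5236) = -2.3394; ω₁ = Δθ/dt₁ = -1.1697
distance = √((-3.5−-2.5)² + (-3.5−0.5)²) = 4.1231; v₂ = distance/dt₂ = 8.2462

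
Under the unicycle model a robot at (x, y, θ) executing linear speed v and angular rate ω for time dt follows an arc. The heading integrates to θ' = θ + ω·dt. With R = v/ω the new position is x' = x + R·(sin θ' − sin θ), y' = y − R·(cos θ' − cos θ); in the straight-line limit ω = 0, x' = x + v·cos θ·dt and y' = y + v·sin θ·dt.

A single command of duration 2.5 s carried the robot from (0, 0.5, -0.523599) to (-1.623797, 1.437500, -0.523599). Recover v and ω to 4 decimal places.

v = -0.7500, ω = 0.0000

Δθ = -0.523599 − -0.523599 = 0.000000
ω = Δθ/dt = 0.000000/2.5 = 0.0000
ω = 0 → v = (Δx·cos θ + Δy·sin θ)/dt = -0.7500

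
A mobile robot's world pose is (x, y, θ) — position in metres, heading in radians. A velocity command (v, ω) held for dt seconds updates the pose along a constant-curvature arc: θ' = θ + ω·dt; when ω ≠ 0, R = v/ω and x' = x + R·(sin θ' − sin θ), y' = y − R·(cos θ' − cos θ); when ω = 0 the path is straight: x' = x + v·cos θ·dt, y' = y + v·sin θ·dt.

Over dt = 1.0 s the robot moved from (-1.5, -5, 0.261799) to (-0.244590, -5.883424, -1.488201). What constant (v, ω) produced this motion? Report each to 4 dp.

Δθ = -1.488201 − 0.261799 = -1.750000
ω = Δθ/dt = -1.750000/1.0 = -1.7500
R = Δx/(sin θ' − sin θ) = -1.0000
v = R·ω = -1.0000·-1.7500 = 1.7500

v = 1.7500, ω = -1.7500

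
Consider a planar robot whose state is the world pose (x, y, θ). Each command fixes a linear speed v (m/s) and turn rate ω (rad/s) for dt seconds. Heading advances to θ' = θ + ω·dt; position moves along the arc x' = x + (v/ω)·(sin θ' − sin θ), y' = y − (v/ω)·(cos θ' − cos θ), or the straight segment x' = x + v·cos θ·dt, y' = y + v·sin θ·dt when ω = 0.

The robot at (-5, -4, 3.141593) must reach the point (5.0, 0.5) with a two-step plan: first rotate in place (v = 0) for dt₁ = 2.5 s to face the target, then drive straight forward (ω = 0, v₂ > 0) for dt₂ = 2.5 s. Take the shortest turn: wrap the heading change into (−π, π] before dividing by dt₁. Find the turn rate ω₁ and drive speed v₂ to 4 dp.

ω₁ = -1.0875, v₂ = 4.3863

heading to target = atan2(0.5−-4, 5−-5) = 0.4229
Δθ = wrap(0.4229 − 3.1416) = -2.7187; ω₁ = Δθ/dt₁ = -1.0875
distance = √((5−-5)² + (0.5−-4)²) = 10.9659; v₂ = distance/dt₂ = 4.3863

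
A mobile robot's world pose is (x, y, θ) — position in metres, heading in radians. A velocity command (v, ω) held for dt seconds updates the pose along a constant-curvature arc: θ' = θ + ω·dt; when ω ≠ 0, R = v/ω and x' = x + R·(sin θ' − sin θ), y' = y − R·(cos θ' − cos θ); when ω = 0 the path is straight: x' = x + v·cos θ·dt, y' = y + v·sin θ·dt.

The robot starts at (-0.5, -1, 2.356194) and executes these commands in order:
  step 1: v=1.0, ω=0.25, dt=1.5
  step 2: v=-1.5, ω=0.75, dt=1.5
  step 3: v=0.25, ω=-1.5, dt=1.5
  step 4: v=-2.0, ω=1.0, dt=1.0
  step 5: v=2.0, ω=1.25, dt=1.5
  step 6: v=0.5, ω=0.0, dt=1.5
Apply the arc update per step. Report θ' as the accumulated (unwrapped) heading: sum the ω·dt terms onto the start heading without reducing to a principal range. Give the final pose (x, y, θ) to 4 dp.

step 1: θ'=2.7312 (R=4.0000) → pose (-1.7325, -0.1606, 2.7312)
step 2: θ'=3.8562 (R=-2.0000) → pose (0.3761, 0.1626, 3.8562)
step 3: θ'=1.6062 (R=-0.1667) → pose (0.1003, 0.2826, 1.6062)
step 4: θ'=2.6062 (R=-2.0000) → pose (1.0787, -1.3667, 2.6062)
step 5: θ'=4.4812 (R=1.6000) → pose (-1.2951, -2.3762, 4.4812)
step 6: θ'=4.4812 (straight) → pose (-1.4669, -3.1062, 4.4812)

(-1.4669, -3.1062, 4.4812)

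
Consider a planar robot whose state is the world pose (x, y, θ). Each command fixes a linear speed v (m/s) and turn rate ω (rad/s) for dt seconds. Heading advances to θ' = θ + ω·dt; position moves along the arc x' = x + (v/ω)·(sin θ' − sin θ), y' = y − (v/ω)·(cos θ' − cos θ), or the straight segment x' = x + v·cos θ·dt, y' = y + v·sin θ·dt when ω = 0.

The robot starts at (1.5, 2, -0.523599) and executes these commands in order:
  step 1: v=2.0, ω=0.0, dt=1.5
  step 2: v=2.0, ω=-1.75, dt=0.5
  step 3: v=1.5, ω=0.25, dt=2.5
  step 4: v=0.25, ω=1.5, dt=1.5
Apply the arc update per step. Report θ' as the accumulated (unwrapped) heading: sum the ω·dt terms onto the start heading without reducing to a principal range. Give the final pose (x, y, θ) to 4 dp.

(6.6540, -3.4547, 1.4764)

step 1: θ'=-0.5236 (straight) → pose (4.0981, 0.5000, -0.5236)
step 2: θ'=-1.3986 (R=-1.1429) → pose (4.6526, -0.2939, -1.3986)
step 3: θ'=-0.7736 (R=6.0000) → pose (6.3716, -3.5582, -0.7736)
step 4: θ'=1.4764 (R=0.1667) → pose (6.6540, -3.4547, 1.4764)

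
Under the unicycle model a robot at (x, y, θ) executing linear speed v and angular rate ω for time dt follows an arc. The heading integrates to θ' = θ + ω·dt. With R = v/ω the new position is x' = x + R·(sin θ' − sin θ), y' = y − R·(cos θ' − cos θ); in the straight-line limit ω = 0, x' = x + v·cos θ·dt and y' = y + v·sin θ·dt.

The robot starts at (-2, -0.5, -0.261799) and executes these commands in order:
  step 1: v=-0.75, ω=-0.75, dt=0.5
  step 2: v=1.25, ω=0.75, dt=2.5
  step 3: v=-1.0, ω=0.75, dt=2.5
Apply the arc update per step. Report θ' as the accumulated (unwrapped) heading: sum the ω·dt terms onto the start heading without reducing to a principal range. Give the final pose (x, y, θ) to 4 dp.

step 1: θ'=-0.6368 (R=1.0000) → pose (-2.3358, -0.3381, -0.6368)
step 2: θ'=1.2382 (R=1.6667) → pose (0.2306, 0.4578, 1.2382)
step 3: θ'=3.1132 (R=-1.3333) → pose (1.4530, -1.3104, 3.1132)

(1.4530, -1.3104, 3.1132)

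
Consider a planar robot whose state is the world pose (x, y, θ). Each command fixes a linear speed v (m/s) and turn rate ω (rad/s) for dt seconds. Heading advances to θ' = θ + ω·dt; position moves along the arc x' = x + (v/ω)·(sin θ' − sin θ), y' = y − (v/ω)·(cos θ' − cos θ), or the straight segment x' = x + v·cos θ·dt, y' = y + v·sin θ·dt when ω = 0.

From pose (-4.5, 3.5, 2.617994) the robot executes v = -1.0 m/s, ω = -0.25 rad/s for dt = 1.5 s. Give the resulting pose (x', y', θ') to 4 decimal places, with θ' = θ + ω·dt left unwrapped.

θ' = 2.6180 + -0.25·1.5 = 2.2430
R = v/ω = -1.0/-0.25 = 4.0000
x' = -4.5 + 4.0000·(sin 2.2430 − sin 2.6180) = -3.3702
y' = 3.5 − 4.0000·(cos 2.2430 − cos 2.6180) = 2.5267

(-3.3702, 2.5267, 2.2430)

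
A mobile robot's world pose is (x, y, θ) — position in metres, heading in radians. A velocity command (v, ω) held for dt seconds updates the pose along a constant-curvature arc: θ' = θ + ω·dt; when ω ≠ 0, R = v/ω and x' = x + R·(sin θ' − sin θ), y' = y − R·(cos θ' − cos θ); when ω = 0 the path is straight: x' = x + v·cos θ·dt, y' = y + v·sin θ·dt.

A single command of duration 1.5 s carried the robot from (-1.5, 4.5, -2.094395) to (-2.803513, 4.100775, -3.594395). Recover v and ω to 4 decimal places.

v = 1.0000, ω = -1.0000

Δθ = -3.594395 − -2.094395 = -1.500000
ω = Δθ/dt = -1.500000/1.5 = -1.0000
R = Δx/(sin θ' − sin θ) = -1.0000
v = R·ω = -1.0000·-1.0000 = 1.0000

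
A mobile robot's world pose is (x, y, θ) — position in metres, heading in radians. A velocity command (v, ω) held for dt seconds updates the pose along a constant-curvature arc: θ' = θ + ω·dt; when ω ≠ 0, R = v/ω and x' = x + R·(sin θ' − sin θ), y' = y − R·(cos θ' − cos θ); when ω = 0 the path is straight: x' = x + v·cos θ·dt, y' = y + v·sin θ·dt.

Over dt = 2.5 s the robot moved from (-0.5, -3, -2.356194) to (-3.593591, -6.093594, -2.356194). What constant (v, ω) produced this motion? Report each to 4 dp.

Δθ = -2.356194 − -2.356194 = 0.000000
ω = Δθ/dt = 0.000000/2.5 = 0.0000
ω = 0 → v = (Δx·cos θ + Δy·sin θ)/dt = 1.7500

v = 1.7500, ω = 0.0000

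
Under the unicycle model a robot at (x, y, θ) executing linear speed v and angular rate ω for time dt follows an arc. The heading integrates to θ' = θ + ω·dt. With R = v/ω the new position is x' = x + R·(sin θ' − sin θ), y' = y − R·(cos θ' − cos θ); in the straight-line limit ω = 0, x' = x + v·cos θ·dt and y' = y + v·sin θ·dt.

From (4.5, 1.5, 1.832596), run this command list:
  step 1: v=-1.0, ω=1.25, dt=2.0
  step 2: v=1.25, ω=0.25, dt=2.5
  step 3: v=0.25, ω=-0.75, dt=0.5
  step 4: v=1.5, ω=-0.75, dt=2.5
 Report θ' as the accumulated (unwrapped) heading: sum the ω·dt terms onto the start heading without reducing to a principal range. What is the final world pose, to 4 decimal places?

(2.9920, -3.3367, 2.7076)

step 1: θ'=4.3326 (R=-0.8000) → pose (6.0157, 1.4105, 4.3326)
step 2: θ'=4.9576 (R=5.0000) → pose (5.8090, -1.6570, 4.9576)
step 3: θ'=4.5826 (R=-0.3333) → pose (5.8162, -1.7810, 4.5826)
step 4: θ'=2.7076 (R=-2.0000) → pose (2.9920, -3.3367, 2.7076)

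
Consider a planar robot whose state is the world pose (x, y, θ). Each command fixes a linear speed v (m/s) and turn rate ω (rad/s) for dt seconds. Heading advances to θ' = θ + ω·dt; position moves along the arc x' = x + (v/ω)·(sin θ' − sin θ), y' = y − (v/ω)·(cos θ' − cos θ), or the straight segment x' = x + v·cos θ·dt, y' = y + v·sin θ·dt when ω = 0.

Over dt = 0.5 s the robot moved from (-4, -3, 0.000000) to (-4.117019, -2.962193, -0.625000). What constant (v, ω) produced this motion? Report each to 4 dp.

v = -0.2500, ω = -1.2500

Δθ = -0.625000 − 0.000000 = -0.625000
ω = Δθ/dt = -0.625000/0.5 = -1.2500
R = Δx/(sin θ' − sin θ) = 0.2000
v = R·ω = 0.2000·-1.2500 = -0.2500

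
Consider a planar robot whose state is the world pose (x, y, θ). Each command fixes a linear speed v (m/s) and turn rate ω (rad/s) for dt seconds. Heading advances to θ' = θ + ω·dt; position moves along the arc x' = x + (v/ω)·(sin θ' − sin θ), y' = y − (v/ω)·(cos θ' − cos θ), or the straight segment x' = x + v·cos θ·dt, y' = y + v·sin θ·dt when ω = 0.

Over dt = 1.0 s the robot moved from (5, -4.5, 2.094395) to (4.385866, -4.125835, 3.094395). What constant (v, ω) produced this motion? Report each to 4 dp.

Δθ = 3.094395 − 2.094395 = 1.000000
ω = Δθ/dt = 1.000000/1.0 = 1.0000
R = Δx/(sin θ' − sin θ) = 0.7500
v = R·ω = 0.7500·1.0000 = 0.7500

v = 0.7500, ω = 1.0000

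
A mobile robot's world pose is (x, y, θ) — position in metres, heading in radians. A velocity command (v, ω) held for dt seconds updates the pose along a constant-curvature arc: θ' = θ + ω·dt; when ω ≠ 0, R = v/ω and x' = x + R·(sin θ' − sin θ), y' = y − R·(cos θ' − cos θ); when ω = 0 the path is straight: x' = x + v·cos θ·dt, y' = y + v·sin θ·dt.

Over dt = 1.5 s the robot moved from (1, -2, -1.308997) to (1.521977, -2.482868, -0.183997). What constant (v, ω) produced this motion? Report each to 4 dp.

Δθ = -0.183997 − -1.308997 = 1.125000
ω = Δθ/dt = 1.125000/1.5 = 0.7500
R = Δx/(sin θ' − sin θ) = 0.6667
v = R·ω = 0.6667·0.7500 = 0.5000

v = 0.5000, ω = 0.7500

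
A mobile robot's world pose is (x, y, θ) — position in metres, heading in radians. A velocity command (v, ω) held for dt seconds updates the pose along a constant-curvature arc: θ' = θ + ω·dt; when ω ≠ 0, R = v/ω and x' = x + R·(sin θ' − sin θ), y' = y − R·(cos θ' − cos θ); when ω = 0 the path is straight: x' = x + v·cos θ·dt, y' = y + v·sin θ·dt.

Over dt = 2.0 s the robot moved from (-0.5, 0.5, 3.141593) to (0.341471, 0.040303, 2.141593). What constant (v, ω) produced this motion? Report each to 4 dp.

v = -0.5000, ω = -0.5000

Δθ = 2.141593 − 3.141593 = -1.000000
ω = Δθ/dt = -1.000000/2.0 = -0.5000
R = Δx/(sin θ' − sin θ) = 1.0000
v = R·ω = 1.0000·-0.5000 = -0.5000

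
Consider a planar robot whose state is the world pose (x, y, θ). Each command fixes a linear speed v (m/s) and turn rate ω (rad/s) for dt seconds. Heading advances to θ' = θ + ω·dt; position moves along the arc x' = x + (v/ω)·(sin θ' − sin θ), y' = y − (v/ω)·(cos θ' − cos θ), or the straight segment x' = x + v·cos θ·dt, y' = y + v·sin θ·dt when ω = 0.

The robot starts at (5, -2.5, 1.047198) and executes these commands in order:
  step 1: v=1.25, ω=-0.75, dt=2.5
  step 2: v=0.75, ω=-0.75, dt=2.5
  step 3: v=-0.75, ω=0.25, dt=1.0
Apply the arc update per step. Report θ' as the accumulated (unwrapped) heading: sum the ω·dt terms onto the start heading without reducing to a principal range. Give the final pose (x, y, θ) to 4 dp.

step 1: θ'=-0.8278 (R=-1.6667) → pose (7.6708, -2.2058, -0.8278)
step 2: θ'=-2.7028 (R=-1.0000) → pose (7.3592, -3.7876, -2.7028)
step 3: θ'=-2.4528 (R=-3.0000) → pose (7.9915, -3.3878, -2.4528)

(7.9915, -3.3878, -2.4528)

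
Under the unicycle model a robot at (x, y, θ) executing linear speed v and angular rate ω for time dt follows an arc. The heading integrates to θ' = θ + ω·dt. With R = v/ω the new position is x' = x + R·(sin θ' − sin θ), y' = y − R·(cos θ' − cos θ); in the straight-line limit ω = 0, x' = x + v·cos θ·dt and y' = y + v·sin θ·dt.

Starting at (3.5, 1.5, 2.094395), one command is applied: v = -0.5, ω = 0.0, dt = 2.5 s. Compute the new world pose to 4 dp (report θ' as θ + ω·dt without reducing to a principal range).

θ' = 2.0944 + 0.0·2.5 = 2.0944
ω = 0 → straight: x' = 3.5 + -0.5·cos(2.0944)·2.5 = 4.1250
y' = 1.5 + -0.5·sin(2.0944)·2.5 = 0.4175

(4.1250, 0.4175, 2.0944)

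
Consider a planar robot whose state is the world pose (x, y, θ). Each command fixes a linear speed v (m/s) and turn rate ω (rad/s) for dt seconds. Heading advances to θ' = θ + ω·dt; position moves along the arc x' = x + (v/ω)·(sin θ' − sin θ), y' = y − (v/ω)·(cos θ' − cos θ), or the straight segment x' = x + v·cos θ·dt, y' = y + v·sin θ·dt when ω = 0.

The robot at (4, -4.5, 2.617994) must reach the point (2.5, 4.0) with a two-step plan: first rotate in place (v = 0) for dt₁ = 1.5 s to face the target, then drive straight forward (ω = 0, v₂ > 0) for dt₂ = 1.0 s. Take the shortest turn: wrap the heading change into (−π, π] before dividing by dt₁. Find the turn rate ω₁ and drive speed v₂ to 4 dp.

ω₁ = -0.5817, v₂ = 8.6313

heading to target = atan2(4−-4.5, 2.5−4) = 1.7455
Δθ = wrap(1.7455 − 2.6180) = -0.8725; ω₁ = Δθ/dt₁ = -0.5817
distance = √((2.5−4)² + (4−-4.5)²) = 8.6313; v₂ = distance/dt₂ = 8.6313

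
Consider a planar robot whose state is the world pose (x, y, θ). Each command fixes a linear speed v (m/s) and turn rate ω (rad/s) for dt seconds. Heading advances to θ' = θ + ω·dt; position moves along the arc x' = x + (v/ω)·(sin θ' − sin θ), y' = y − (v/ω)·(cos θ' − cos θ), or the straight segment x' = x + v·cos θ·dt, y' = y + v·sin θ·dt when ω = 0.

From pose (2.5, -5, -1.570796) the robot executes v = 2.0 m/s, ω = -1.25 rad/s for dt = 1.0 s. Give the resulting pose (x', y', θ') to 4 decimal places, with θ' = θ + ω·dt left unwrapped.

(1.4045, -6.5184, -2.8208)

θ' = -1.5708 + -1.25·1.0 = -2.8208
R = v/ω = 2.0/-1.25 = -1.6000
x' = 2.5 + -1.6000·(sin -2.8208 − sin -1.5708) = 1.4045
y' = -5 − -1.6000·(cos -2.8208 − cos -1.5708) = -6.5184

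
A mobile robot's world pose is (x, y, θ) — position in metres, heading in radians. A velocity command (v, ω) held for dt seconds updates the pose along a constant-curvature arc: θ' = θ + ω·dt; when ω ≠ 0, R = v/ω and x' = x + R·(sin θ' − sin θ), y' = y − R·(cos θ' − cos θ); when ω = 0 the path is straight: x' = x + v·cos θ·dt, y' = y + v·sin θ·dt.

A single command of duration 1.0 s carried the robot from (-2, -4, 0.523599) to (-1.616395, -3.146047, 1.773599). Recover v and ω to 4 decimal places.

Δθ = 1.773599 − 0.523599 = 1.250000
ω = Δθ/dt = 1.250000/1.0 = 1.2500
R = −Δy/(cos θ' − cos θ) = 0.8000
v = R·ω = 0.8000·1.2500 = 1.0000

v = 1.0000, ω = 1.2500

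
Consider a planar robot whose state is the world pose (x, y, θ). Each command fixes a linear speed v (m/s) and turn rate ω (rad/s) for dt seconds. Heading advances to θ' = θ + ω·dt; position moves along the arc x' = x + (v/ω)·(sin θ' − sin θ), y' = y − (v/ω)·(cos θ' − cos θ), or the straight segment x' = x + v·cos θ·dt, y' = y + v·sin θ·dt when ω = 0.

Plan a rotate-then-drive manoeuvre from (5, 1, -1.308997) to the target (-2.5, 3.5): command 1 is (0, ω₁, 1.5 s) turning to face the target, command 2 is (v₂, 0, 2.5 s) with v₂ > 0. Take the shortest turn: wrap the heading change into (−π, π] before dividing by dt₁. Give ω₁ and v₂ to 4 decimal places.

ω₁ = -1.4362, v₂ = 3.1623

heading to target = atan2(3.5−1, -2.5−5) = 2.8198
Δθ = wrap(2.8198 − -1.3090) = -2.1543; ω₁ = Δθ/dt₁ = -1.4362
distance = √((-2.5−5)² + (3.5−1)²) = 7.9057; v₂ = distance/dt₂ = 3.1623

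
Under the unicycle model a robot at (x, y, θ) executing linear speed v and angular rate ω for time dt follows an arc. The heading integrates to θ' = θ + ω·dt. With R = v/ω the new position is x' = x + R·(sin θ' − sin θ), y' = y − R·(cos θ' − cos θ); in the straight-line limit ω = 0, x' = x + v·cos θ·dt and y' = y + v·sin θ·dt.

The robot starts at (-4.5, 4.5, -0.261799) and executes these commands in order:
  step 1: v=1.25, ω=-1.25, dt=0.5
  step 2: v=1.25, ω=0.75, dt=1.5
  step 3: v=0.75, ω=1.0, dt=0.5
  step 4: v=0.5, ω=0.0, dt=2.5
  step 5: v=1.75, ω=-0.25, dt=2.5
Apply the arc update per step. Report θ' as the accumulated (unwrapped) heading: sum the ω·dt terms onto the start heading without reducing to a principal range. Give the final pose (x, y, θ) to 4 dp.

(2.8736, 6.3922, 0.1132)

step 1: θ'=-0.8868 (R=-1.0000) → pose (-3.9838, 4.1660, -0.8868)
step 2: θ'=0.2382 (R=1.6667) → pose (-2.2988, 3.5995, 0.2382)
step 3: θ'=0.7382 (R=0.7500) → pose (-1.9710, 3.7736, 0.7382)
step 4: θ'=0.7382 (straight) → pose (-1.0464, 4.6148, 0.7382)
step 5: θ'=0.1132 (R=-7.0000) → pose (2.8736, 6.3922, 0.1132)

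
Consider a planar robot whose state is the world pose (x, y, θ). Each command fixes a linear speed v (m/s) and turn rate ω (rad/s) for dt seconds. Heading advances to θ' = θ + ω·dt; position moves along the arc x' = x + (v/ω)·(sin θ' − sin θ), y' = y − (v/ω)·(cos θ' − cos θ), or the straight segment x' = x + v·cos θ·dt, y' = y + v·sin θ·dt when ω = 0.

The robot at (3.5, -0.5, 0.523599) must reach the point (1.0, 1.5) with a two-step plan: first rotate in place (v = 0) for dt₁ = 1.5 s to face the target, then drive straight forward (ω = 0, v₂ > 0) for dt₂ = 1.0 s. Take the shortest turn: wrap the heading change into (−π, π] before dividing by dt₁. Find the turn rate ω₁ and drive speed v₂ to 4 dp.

heading to target = atan2(1.5−-0.5, 1−3.5) = 2.4669
Δθ = wrap(2.4669 − 0.5236) = 1.9433; ω₁ = Δθ/dt₁ = 1.2955
distance = √((1−3.5)² + (1.5−-0.5)²) = 3.2016; v₂ = distance/dt₂ = 3.2016

ω₁ = 1.2955, v₂ = 3.2016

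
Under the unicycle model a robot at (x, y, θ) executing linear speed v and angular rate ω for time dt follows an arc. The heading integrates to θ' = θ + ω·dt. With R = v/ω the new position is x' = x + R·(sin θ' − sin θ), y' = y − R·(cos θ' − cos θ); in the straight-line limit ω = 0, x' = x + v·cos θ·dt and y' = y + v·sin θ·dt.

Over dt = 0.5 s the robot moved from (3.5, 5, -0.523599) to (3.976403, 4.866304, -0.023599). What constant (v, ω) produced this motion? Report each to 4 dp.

v = 1.0000, ω = 1.0000

Δθ = -0.023599 − -0.523599 = 0.500000
ω = Δθ/dt = 0.500000/0.5 = 1.0000
R = Δx/(sin θ' − sin θ) = 1.0000
v = R·ω = 1.0000·1.0000 = 1.0000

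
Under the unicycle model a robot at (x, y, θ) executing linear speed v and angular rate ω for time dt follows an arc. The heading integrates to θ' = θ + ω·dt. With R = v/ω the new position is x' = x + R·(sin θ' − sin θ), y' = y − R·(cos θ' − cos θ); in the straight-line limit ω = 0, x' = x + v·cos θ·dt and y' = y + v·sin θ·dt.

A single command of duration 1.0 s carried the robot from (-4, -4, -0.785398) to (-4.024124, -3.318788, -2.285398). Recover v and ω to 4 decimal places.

Δθ = -2.285398 − -0.785398 = -1.500000
ω = Δθ/dt = -1.500000/1.0 = -1.5000
R = −Δy/(cos θ' − cos θ) = 0.5000
v = R·ω = 0.5000·-1.5000 = -0.7500

v = -0.7500, ω = -1.5000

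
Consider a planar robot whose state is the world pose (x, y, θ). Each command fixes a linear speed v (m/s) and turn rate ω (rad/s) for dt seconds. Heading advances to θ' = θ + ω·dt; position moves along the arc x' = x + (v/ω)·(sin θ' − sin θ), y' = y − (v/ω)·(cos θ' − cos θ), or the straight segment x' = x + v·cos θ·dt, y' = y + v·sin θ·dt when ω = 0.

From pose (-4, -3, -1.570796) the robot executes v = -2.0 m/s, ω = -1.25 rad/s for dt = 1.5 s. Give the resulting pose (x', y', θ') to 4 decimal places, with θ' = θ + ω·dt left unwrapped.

(-1.9207, -1.4735, -3.4458)

θ' = -1.5708 + -1.25·1.5 = -3.4458
R = v/ω = -2.0/-1.25 = 1.6000
x' = -4 + 1.6000·(sin -3.4458 − sin -1.5708) = -1.9207
y' = -3 − 1.6000·(cos -3.4458 − cos -1.5708) = -1.4735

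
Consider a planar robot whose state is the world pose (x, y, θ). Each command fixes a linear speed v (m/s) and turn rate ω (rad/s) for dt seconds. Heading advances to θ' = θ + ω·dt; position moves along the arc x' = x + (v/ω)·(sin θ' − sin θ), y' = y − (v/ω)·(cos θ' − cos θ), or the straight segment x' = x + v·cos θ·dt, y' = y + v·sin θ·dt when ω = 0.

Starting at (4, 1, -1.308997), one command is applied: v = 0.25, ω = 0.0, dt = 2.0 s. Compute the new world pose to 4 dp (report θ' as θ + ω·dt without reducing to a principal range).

(4.1294, 0.5170, -1.3090)

θ' = -1.3090 + 0.0·2.0 = -1.3090
ω = 0 → straight: x' = 4 + 0.25·cos(-1.3090)·2.0 = 4.1294
y' = 1 + 0.25·sin(-1.3090)·2.0 = 0.5170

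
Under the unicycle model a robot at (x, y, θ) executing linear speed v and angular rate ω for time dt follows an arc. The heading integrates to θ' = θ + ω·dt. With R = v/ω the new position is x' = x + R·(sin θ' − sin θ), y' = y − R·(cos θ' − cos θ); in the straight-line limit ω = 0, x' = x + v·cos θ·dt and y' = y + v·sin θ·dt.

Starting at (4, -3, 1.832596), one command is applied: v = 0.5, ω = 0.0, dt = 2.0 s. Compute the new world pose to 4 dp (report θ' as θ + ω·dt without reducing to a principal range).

θ' = 1.8326 + 0.0·2.0 = 1.8326
ω = 0 → straight: x' = 4 + 0.5·cos(1.8326)·2.0 = 3.7412
y' = -3 + 0.5·sin(1.8326)·2.0 = -2.0341

(3.7412, -2.0341, 1.8326)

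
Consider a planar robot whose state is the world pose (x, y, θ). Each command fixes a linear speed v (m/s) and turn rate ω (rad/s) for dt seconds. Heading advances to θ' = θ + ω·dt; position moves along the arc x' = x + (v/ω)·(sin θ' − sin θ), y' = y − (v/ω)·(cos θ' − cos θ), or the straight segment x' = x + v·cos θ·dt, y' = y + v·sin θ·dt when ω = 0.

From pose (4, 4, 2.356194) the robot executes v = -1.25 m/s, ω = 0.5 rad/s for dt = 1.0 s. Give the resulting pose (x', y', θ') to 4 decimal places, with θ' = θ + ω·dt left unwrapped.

(5.0639, 3.3689, 2.8562)

θ' = 2.3562 + 0.5·1.0 = 2.8562
R = v/ω = -1.25/0.5 = -2.5000
x' = 4 + -2.5000·(sin 2.8562 − sin 2.3562) = 5.0639
y' = 4 − -2.5000·(cos 2.8562 − cos 2.3562) = 3.3689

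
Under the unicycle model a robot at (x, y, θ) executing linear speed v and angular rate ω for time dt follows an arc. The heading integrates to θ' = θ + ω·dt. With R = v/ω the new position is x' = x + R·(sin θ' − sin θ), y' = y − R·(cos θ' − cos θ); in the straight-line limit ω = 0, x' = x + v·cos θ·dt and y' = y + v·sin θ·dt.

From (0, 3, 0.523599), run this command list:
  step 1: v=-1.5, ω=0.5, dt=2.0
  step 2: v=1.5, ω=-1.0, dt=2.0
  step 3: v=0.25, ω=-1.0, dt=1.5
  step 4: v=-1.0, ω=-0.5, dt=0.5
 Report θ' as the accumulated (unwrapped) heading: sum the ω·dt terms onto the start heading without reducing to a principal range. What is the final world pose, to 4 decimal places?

(1.0570, 1.9150, -2.2264)

step 1: θ'=1.5236 (R=-3.0000) → pose (-1.4967, 0.5435, 1.5236)
step 2: θ'=-0.4764 (R=-1.5000) → pose (0.6895, 1.8057, -0.4764)
step 3: θ'=-1.9764 (R=-0.2500) → pose (0.8046, 1.4849, -1.9764)
step 4: θ'=-2.2264 (R=2.0000) → pose (1.0570, 1.9150, -2.2264)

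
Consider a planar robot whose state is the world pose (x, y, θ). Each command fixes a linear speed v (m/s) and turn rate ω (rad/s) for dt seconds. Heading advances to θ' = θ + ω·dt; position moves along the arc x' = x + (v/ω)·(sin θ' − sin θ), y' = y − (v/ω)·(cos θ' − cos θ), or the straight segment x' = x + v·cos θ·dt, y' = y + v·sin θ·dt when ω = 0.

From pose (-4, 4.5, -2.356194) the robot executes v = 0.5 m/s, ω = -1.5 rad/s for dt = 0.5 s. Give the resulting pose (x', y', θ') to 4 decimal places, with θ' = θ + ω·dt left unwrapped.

θ' = -2.3562 + -1.5·0.5 = -3.1062
R = v/ω = 0.5/-1.5 = -0.3333
x' = -4 + -0.3333·(sin -3.1062 − sin -2.3562) = -4.2239
y' = 4.5 − -0.3333·(cos -3.1062 − cos -2.3562) = 4.4026

(-4.2239, 4.4026, -3.1062)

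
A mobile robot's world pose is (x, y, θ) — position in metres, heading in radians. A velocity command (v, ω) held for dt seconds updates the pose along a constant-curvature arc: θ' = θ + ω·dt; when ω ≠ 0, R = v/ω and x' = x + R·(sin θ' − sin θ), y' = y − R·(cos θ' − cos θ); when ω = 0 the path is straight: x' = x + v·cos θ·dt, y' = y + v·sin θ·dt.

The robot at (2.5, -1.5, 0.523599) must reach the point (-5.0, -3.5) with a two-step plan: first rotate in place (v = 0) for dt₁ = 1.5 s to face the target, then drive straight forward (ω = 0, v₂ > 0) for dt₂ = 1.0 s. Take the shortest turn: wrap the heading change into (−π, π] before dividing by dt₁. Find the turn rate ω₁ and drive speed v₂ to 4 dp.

ω₁ = 1.9191, v₂ = 7.7621

heading to target = atan2(-3.5−-1.5, -5−2.5) = -2.8810
Δθ = wrap(-2.8810 − 0.5236) = 2.8786; ω₁ = Δθ/dt₁ = 1.9191
distance = √((-5−2.5)² + (-3.5−-1.5)²) = 7.7621; v₂ = distance/dt₂ = 7.7621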